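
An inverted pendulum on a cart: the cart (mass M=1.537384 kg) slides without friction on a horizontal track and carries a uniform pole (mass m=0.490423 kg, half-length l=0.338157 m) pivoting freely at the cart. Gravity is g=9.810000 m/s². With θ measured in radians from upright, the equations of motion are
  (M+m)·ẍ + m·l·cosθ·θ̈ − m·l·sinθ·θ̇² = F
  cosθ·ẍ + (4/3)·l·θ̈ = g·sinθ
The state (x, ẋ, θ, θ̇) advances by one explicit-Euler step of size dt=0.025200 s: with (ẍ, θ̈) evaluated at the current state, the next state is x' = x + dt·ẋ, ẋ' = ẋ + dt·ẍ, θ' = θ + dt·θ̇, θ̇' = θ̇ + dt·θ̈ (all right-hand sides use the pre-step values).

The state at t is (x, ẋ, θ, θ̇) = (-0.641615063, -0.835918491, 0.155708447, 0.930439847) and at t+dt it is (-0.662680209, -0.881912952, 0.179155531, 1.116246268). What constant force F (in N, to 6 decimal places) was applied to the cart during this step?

F = -2.515382 N

ẍ = (ẋ'−ẋ)/dt = (-0.881912952−-0.835918491)/0.025200 = -1.825177
θ̈ = (θ̇'−θ̇)/dt = (1.116246268−0.930439847)/0.025200 = 7.373271
sinθ=0.155080, cosθ=0.987902
F = (M+m)·ẍ + m·l·cosθ·θ̈ − m·l·sinθ·θ̇² = -3.701107 + 1.207990 − 0.022265 = -2.515382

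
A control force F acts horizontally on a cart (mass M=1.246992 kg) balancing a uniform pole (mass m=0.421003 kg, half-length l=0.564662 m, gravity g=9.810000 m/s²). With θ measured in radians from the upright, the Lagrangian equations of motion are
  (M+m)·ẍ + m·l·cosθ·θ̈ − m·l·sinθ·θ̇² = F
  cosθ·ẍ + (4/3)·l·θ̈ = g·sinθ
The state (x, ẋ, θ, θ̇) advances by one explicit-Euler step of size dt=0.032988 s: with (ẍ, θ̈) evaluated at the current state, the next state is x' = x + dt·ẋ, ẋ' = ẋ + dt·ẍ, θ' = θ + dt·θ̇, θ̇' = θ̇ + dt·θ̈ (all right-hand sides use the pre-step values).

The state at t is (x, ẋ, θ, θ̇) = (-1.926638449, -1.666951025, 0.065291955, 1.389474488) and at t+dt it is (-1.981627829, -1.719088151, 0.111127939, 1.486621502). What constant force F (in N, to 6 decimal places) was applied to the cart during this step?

ẍ = (ẋ'−ẋ)/dt = (-1.719088151−-1.666951025)/0.032988 = -1.580488
θ̈ = (θ̇'−θ̇)/dt = (1.486621502−1.389474488)/0.032988 = 2.944920
sinθ=0.065246, cosθ=0.997869
F = (M+m)·ẍ + m·l·cosθ·θ̈ − m·l·sinθ·θ̇² = -2.636245 + 0.698588 − 0.029945 = -1.967603

F = -1.967603 N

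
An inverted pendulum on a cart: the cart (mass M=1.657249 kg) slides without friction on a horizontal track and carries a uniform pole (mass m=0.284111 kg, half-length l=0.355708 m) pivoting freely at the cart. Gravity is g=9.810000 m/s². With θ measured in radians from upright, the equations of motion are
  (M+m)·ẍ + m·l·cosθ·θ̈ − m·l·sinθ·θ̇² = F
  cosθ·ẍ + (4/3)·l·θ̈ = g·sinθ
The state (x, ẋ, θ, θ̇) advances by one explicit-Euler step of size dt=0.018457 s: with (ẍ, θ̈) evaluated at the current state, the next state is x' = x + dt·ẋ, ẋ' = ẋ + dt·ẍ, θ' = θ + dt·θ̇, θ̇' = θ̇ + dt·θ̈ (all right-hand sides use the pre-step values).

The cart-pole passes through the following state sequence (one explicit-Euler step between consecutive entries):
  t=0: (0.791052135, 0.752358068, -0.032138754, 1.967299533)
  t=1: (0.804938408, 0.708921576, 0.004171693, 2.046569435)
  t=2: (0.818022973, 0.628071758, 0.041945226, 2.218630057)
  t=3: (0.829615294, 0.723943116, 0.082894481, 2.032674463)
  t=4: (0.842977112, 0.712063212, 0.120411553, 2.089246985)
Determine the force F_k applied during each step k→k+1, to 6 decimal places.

F_0 = -4.122391 N
F_1 = -7.563678 N
F_2 = 9.045867 N
F_3 = -0.975439 N

step 0→1:
  ẍ = (ẋ'−ẋ)/dt = (0.708921576−0.752358068)/0.018457 = -2.353389
  θ̈ = (θ̇'−θ̇)/dt = (2.046569435−1.967299533)/0.018457 = 4.294842
  sinθ=-0.032133, cosθ=0.999484
  F = (M+m)·ẍ + m·l·cosθ·θ̈ − m·l·sinθ·θ̇² = -4.568774 + 0.433815 − -0.012568 = -4.122391
step 1→2:
  ẍ = (ẋ'−ẋ)/dt = (0.628071758−0.708921576)/0.018457 = -4.380442
  θ̈ = (θ̇'−θ̇)/dt = (2.218630057−2.046569435)/0.018457 = 9.322242
  sinθ=0.004172, cosθ=0.999991
  F = (M+m)·ẍ + m·l·cosθ·θ̈ − m·l·sinθ·θ̇² = -8.504015 + 0.942103 − 0.001766 = -7.563678
step 2→3:
  ẍ = (ẋ'−ẋ)/dt = (0.723943116−0.628071758)/0.018457 = 5.194309
  θ̈ = (θ̇'−θ̇)/dt = (2.032674463−2.218630057)/0.018457 = -10.075072
  sinθ=0.041933, cosθ=0.999120
  F = (M+m)·ẍ + m·l·cosθ·θ̈ − m·l·sinθ·θ̇² = 10.084023 + -1.017297 − 0.020860 = 9.045867
step 3→4:
  ẍ = (ẋ'−ẋ)/dt = (0.712063212−0.723943116)/0.018457 = -0.643653
  θ̈ = (θ̇'−θ̇)/dt = (2.089246985−2.032674463)/0.018457 = 3.065098
  sinθ=0.082800, cosθ=0.996566
  F = (M+m)·ẍ + m·l·cosθ·θ̈ − m·l·sinθ·θ̇² = -1.249562 + 0.308697 − 0.034574 = -0.975439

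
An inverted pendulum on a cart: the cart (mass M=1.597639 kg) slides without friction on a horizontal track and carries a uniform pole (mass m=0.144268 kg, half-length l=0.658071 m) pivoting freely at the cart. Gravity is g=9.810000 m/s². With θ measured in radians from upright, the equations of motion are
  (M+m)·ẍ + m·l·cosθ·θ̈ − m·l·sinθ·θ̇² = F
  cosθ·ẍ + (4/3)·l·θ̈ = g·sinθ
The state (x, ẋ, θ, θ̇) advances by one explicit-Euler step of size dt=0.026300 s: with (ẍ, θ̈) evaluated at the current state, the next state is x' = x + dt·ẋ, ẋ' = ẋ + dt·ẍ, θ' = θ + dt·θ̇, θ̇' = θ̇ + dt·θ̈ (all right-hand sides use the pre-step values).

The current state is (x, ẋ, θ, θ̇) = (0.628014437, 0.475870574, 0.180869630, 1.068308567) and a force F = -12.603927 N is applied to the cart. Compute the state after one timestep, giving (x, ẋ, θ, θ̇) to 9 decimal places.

sinθ=0.179885086, cosθ=0.983687631
temp = (F + m·l·θ̇²·sinθ)/(M+m) = (-12.603927 + 0.019490875)/1.741907 = -7.224516650
θ̈ = (g·sinθ − cosθ·temp)/(l·(4/3 − m·cos²θ/(M+m))) = 10.757195491
ẍ = temp − m·l·θ̈·cosθ/(M+m) = -7.801248680
Euler: x'=0.628014437+0.026300·0.475870574=0.640529833, ẋ'=0.475870574+0.026300·-7.801248680=0.270697734
       θ'=0.180869630+0.026300·1.068308567=0.208966145, θ̇'=1.068308567+0.026300·10.757195491=1.351222808

(0.640529833, 0.270697734, 0.208966145, 1.351222808)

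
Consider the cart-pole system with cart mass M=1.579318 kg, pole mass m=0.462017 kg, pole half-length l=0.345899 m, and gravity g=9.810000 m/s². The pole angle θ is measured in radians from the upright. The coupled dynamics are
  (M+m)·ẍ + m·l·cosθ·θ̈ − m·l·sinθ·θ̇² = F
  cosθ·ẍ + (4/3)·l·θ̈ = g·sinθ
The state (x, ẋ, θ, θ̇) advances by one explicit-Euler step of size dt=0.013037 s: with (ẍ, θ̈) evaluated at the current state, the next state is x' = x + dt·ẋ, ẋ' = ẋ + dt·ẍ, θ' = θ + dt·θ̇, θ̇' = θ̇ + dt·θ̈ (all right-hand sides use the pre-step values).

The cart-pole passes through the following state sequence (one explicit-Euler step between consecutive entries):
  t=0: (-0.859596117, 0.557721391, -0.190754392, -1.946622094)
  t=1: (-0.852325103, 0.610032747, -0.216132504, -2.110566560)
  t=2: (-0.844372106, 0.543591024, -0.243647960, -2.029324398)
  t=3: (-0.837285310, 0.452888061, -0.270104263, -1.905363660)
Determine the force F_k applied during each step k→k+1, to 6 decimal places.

F_0 = 6.332511 N
F_1 = -9.278069 N
F_2 = -12.568846 N

step 0→1:
  ẍ = (ẋ'−ẋ)/dt = (0.610032747−0.557721391)/0.013037 = 4.012530
  θ̈ = (θ̇'−θ̇)/dt = (-2.110566560−-1.946622094)/0.013037 = -12.575321
  sinθ=-0.189600, cosθ=0.981861
  F = (M+m)·ẍ + m·l·cosθ·θ̈ − m·l·sinθ·θ̇² = 8.190918 + -1.973225 − -0.114818 = 6.332511
step 1→2:
  ẍ = (ẋ'−ẋ)/dt = (0.543591024−0.610032747)/0.013037 = -5.096397
  θ̈ = (θ̇'−θ̇)/dt = (-2.029324398−-2.110566560)/0.013037 = 6.231661
  sinθ=-0.214454, cosθ=0.976734
  F = (M+m)·ẍ + m·l·cosθ·θ̈ − m·l·sinθ·θ̇² = -10.403453 + 0.972719 − -0.152665 = -9.278069
step 2→3:
  ẍ = (ẋ'−ẋ)/dt = (0.452888061−0.543591024)/0.013037 = -6.957349
  θ̈ = (θ̇'−θ̇)/dt = (-1.905363660−-2.029324398)/0.013037 = 9.508379
  sinθ=-0.241244, cosθ=0.970464
  F = (M+m)·ẍ + m·l·cosθ·θ̈ − m·l·sinθ·θ̇² = -14.202281 + 1.474665 − -0.158770 = -12.568846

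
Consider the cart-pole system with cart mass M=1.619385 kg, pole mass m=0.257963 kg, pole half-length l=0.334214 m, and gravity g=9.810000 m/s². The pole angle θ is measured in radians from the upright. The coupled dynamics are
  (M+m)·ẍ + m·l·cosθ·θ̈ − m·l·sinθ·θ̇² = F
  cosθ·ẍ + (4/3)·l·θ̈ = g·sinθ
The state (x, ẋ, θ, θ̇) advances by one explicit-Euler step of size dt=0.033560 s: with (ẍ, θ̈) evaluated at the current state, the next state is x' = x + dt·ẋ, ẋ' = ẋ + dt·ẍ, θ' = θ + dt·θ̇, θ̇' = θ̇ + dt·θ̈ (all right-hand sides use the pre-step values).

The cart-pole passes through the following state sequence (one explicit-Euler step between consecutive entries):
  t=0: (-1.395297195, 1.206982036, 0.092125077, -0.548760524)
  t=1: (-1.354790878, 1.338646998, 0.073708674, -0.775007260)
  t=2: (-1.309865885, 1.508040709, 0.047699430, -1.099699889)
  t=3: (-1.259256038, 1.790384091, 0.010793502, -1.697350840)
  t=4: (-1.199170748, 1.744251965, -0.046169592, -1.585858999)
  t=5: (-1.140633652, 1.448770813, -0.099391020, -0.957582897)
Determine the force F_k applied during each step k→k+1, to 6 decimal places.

step 0→1:
  ẍ = (ẋ'−ẋ)/dt = (1.338646998−1.206982036)/0.033560 = 3.923271
  θ̈ = (θ̇'−θ̇)/dt = (-0.775007260−-0.548760524)/0.033560 = -6.741559
  sinθ=0.091995, cosθ=0.995759
  F = (M+m)·ẍ + m·l·cosθ·θ̈ − m·l·sinθ·θ̇² = 7.365344 + -0.578758 − 0.002388 = 6.784198
step 1→2:
  ẍ = (ẋ'−ẋ)/dt = (1.508040709−1.338646998)/0.033560 = 5.047488
  θ̈ = (θ̇'−θ̇)/dt = (-1.099699889−-0.775007260)/0.033560 = -9.674989
  sinθ=0.073642, cosθ=0.997285
  F = (M+m)·ẍ + m·l·cosθ·θ̈ − m·l·sinθ·θ̇² = 9.475892 + -0.831863 − 0.003813 = 8.640216
step 2→3:
  ẍ = (ẋ'−ẋ)/dt = (1.790384091−1.508040709)/0.033560 = 8.413092
  θ̈ = (θ̇'−θ̇)/dt = (-1.697350840−-1.099699889)/0.033560 = -17.808431
  sinθ=0.047681, cosθ=0.998863
  F = (M+m)·ẍ + m·l·cosθ·θ̈ − m·l·sinθ·θ̇² = 15.794302 + -1.533605 − 0.004971 = 14.255726
step 3→4:
  ẍ = (ẋ'−ẋ)/dt = (1.744251965−1.790384091)/0.033560 = -1.374616
  θ̈ = (θ̇'−θ̇)/dt = (-1.585858999−-1.697350840)/0.033560 = 3.322165
  sinθ=0.010793, cosθ=0.999942
  F = (M+m)·ẍ + m·l·cosθ·θ̈ − m·l·sinθ·θ̇² = -2.580633 + 0.286403 − 0.002681 = -2.296911
step 4→5:
  ẍ = (ẋ'−ẋ)/dt = (1.448770813−1.744251965)/0.033560 = -8.804564
  θ̈ = (θ̇'−θ̇)/dt = (-0.957582897−-1.585858999)/0.033560 = 18.720980
  sinθ=-0.046153, cosθ=0.998934
  F = (M+m)·ẍ + m·l·cosθ·θ̈ − m·l·sinθ·θ̇² = -16.529230 + 1.612306 − -0.010007 = -14.906916

F_0 = 6.784198 N
F_1 = 8.640216 N
F_2 = 14.255726 N
F_3 = -2.296911 N
F_4 = -14.906916 N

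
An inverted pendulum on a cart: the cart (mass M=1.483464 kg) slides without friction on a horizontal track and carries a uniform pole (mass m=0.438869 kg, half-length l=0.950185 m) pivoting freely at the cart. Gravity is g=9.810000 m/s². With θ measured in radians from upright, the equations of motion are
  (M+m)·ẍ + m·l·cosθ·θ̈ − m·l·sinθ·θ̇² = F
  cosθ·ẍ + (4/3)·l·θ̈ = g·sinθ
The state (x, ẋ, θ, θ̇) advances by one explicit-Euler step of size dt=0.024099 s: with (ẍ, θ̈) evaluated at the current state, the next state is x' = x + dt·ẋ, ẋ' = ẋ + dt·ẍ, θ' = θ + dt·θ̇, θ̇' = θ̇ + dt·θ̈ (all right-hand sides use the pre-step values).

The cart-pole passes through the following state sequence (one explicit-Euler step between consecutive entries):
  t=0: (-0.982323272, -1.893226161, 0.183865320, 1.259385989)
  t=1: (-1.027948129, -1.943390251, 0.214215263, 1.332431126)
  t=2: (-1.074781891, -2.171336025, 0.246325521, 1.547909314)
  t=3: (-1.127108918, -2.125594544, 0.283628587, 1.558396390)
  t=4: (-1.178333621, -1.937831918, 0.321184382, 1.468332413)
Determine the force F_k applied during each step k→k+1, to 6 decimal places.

step 0→1:
  ẍ = (ẋ'−ẋ)/dt = (-1.943390251−-1.893226161)/0.024099 = -2.081584
  θ̈ = (θ̇'−θ̇)/dt = (1.332431126−1.259385989)/0.024099 = 3.031044
  sinθ=0.182831, cosθ=0.983144
  F = (M+m)·ẍ + m·l·cosθ·θ̈ − m·l·sinθ·θ̇² = -4.001497 + 1.242661 − 0.120924 = -2.879760
step 1→2:
  ẍ = (ẋ'−ẋ)/dt = (-2.171336025−-1.943390251)/0.024099 = -9.458723
  θ̈ = (θ̇'−θ̇)/dt = (1.547909314−1.332431126)/0.024099 = 8.941375
  sinθ=0.212581, cosθ=0.977144
  F = (M+m)·ẍ + m·l·cosθ·θ̈ − m·l·sinθ·θ̇² = -18.182816 + 3.643391 − 0.157382 = -14.696808
step 2→3:
  ẍ = (ẋ'−ẋ)/dt = (-2.125594544−-2.171336025)/0.024099 = 1.898066
  θ̈ = (θ̇'−θ̇)/dt = (1.558396390−1.547909314)/0.024099 = 0.435166
  sinθ=0.243842, cosθ=0.969815
  F = (M+m)·ẍ + m·l·cosθ·θ̈ − m·l·sinθ·θ̇² = 3.648714 + 0.175990 − 0.243637 = 3.581067
step 3→4:
  ẍ = (ẋ'−ẋ)/dt = (-1.937831918−-2.125594544)/0.024099 = 7.791304
  θ̈ = (θ̇'−θ̇)/dt = (1.468332413−1.558396390)/0.024099 = -3.737250
  sinθ=0.279841, cosθ=0.960046
  F = (M+m)·ẍ + m·l·cosθ·θ̈ − m·l·sinθ·θ̇² = 14.977480 + -1.496192 − 0.283407 = 13.197881

F_0 = -2.879760 N
F_1 = -14.696808 N
F_2 = 3.581067 N
F_3 = 13.197881 N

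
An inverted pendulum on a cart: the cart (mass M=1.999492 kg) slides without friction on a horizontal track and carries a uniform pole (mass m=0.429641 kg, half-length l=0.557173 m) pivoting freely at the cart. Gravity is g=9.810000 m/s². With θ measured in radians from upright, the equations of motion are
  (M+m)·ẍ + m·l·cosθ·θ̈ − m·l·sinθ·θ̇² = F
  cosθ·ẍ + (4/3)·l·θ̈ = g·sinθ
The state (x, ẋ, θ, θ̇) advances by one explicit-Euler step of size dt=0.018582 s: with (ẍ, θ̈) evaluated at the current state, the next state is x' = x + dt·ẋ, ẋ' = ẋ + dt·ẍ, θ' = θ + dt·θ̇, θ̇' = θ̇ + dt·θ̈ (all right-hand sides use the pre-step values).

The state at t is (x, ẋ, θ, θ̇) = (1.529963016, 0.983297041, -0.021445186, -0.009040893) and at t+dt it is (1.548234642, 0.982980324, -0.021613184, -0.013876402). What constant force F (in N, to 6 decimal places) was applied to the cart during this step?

ẍ = (ẋ'−ẋ)/dt = (0.982980324−0.983297041)/0.018582 = -0.017044
θ̈ = (θ̇'−θ̇)/dt = (-0.013876402−-0.009040893)/0.018582 = -0.260225
sinθ=-0.021444, cosθ=0.999770
F = (M+m)·ẍ + m·l·cosθ·θ̈ − m·l·sinθ·θ̇² = -0.041403 + -0.062280 − -0.000000 = -0.103682

F = -0.103682 N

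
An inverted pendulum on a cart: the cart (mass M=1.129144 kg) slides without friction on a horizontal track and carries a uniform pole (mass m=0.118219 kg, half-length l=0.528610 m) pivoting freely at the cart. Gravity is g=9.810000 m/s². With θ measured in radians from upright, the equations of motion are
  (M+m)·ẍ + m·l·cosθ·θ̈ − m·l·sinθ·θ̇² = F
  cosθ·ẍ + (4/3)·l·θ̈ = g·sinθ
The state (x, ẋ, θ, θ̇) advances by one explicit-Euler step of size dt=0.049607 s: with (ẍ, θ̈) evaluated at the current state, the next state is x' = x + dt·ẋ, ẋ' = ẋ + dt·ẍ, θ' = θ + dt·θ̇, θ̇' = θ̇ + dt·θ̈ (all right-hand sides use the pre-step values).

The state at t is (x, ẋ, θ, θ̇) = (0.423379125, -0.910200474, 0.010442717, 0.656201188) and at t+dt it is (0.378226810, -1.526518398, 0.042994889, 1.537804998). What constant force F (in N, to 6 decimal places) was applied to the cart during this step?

ẍ = (ẋ'−ẋ)/dt = (-1.526518398−-0.910200474)/0.049607 = -12.424011
θ̈ = (θ̇'−θ̇)/dt = (1.537804998−0.656201188)/0.049607 = 17.771762
sinθ=0.010443, cosθ=0.999945
F = (M+m)·ẍ + m·l·cosθ·θ̈ − m·l·sinθ·θ̇² = -15.497252 + 1.110528 − 0.000281 = -14.387005

F = -14.387005 N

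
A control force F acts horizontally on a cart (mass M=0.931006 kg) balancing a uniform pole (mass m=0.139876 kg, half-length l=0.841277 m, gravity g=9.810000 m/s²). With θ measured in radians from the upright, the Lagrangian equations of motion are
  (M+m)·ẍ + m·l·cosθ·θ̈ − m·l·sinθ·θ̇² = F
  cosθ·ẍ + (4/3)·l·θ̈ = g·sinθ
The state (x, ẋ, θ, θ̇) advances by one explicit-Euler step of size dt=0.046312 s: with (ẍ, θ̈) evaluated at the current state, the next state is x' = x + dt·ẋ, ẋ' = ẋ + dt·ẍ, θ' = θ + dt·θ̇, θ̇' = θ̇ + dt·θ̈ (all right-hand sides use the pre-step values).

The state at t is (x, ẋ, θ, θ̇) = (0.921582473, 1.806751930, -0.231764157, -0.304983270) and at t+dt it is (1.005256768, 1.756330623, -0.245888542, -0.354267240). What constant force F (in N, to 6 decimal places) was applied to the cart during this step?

ẍ = (ẋ'−ẋ)/dt = (1.756330623−1.806751930)/0.046312 = -1.088731
θ̈ = (θ̇'−θ̇)/dt = (-0.354267240−-0.304983270)/0.046312 = -1.064173
sinθ=-0.229695, cosθ=0.973263
F = (M+m)·ẍ + m·l·cosθ·θ̈ − m·l·sinθ·θ̇² = -1.165902 + -0.121878 − -0.002514 = -1.285266

F = -1.285266 N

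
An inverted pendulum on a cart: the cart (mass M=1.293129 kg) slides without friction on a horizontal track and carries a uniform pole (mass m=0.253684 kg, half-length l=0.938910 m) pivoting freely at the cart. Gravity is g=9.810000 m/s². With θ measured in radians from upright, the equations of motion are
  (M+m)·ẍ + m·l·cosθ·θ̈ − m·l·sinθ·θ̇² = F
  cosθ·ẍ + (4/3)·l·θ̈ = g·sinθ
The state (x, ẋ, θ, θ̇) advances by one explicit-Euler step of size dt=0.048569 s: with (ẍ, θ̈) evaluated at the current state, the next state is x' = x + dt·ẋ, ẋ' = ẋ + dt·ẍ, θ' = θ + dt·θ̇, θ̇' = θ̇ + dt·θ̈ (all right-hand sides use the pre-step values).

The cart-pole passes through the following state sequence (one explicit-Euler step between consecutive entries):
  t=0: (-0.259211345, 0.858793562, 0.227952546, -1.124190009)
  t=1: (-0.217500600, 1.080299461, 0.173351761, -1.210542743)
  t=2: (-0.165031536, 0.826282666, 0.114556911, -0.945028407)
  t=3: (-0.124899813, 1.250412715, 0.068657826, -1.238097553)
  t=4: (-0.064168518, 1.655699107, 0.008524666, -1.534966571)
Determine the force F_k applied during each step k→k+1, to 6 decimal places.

step 0→1:
  ẍ = (ẋ'−ẋ)/dt = (1.080299461−0.858793562)/0.048569 = 4.560644
  θ̈ = (θ̇'−θ̇)/dt = (-1.210542743−-1.124190009)/0.048569 = -1.777939
  sinθ=0.225984, cosθ=0.974131
  F = (M+m)·ẍ + m·l·cosθ·θ̈ − m·l·sinθ·θ̇² = 7.054463 + -0.412526 − 0.068026 = 6.573911
step 1→2:
  ẍ = (ẋ'−ẋ)/dt = (0.826282666−1.080299461)/0.048569 = -5.230019
  θ̈ = (θ̇'−θ̇)/dt = (-0.945028407−-1.210542743)/0.048569 = 5.466745
  sinθ=0.172485, cosθ=0.985012
  F = (M+m)·ẍ + m·l·cosθ·θ̈ − m·l·sinθ·θ̇² = -8.089861 + 1.282589 − 0.060204 = -6.867477
step 2→3:
  ẍ = (ẋ'−ẋ)/dt = (1.250412715−0.826282666)/0.048569 = 8.732526
  θ̈ = (θ̇'−θ̇)/dt = (-1.238097553−-0.945028407)/0.048569 = -6.034078
  sinθ=0.114307, cosθ=0.993446
  F = (M+m)·ẍ + m·l·cosθ·θ̈ − m·l·sinθ·θ̇² = 13.507585 + -1.427815 − 0.024315 = 12.055454
step 3→4:
  ẍ = (ẋ'−ẋ)/dt = (1.655699107−1.250412715)/0.048569 = 8.344549
  θ̈ = (θ̇'−θ̇)/dt = (-1.534966571−-1.238097553)/0.048569 = -6.112315
  sinθ=0.068604, cosθ=0.997644
  F = (M+m)·ẍ + m·l·cosθ·θ̈ − m·l·sinθ·θ̇² = 12.907457 + -1.452440 − 0.025048 = 11.429968

F_0 = 6.573911 N
F_1 = -6.867477 N
F_2 = 12.055454 N
F_3 = 11.429968 N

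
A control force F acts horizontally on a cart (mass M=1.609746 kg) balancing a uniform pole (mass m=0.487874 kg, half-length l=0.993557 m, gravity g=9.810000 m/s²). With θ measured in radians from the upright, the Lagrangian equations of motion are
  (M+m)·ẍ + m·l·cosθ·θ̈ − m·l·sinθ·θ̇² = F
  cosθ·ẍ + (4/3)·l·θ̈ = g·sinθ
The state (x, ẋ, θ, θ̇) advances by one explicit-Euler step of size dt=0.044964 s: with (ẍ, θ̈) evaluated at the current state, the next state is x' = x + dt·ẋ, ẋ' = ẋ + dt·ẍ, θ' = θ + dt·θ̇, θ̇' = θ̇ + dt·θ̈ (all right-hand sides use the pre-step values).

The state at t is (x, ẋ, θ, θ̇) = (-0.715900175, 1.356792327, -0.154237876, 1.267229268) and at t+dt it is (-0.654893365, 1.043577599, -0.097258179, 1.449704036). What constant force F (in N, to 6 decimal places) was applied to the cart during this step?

F = -12.548424 N

ẍ = (ẋ'−ẋ)/dt = (1.043577599−1.356792327)/0.044964 = -6.965900
θ̈ = (θ̇'−θ̇)/dt = (1.449704036−1.267229268)/0.044964 = 4.058241
sinθ=-0.153627, cosθ=0.988129
F = (M+m)·ẍ + m·l·cosθ·θ̈ − m·l·sinθ·θ̇² = -14.611811 + 1.943802 − -0.119586 = -12.548424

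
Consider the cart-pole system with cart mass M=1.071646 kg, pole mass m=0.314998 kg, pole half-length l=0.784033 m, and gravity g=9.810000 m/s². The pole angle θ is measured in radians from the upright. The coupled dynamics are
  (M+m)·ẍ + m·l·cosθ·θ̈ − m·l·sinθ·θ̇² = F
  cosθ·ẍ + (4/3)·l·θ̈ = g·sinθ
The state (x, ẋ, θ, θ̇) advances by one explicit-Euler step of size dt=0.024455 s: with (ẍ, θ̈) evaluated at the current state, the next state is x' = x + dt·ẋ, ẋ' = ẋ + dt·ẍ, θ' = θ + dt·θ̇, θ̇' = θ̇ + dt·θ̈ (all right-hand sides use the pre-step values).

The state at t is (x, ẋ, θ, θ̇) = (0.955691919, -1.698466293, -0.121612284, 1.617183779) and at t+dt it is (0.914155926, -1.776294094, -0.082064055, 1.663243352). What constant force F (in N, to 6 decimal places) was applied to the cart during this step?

F = -3.872910 N

ẍ = (ẋ'−ẋ)/dt = (-1.776294094−-1.698466293)/0.024455 = -3.182490
θ̈ = (θ̇'−θ̇)/dt = (1.663243352−1.617183779)/0.024455 = 1.883442
sinθ=-0.121313, cosθ=0.992614
F = (M+m)·ẍ + m·l·cosθ·θ̈ − m·l·sinθ·θ̇² = -4.412981 + 0.461716 − -0.078355 = -3.872910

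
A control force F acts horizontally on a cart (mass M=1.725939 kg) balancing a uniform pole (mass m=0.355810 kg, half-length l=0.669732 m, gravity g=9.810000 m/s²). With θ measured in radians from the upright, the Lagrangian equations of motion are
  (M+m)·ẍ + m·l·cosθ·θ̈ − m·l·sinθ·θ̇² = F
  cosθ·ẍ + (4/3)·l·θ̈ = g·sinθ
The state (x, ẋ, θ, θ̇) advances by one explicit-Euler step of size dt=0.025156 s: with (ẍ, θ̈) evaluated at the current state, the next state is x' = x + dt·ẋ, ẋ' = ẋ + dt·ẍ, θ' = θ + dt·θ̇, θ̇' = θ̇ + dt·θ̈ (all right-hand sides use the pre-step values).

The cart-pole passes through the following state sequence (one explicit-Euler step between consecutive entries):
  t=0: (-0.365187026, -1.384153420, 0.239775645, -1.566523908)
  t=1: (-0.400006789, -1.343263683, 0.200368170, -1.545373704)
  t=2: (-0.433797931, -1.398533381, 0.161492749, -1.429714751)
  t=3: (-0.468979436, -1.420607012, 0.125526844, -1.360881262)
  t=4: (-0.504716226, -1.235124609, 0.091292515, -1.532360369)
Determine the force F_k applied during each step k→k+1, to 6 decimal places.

step 0→1:
  ẍ = (ẋ'−ẋ)/dt = (-1.343263683−-1.384153420)/0.025156 = 1.625447
  θ̈ = (θ̇'−θ̇)/dt = (-1.545373704−-1.566523908)/0.025156 = 0.840762
  sinθ=0.237485, cosθ=0.971391
  F = (M+m)·ẍ + m·l·cosθ·θ̈ − m·l·sinθ·θ̇² = 3.383772 + 0.194620 − 0.138877 = 3.439515
step 1→2:
  ẍ = (ẋ'−ẋ)/dt = (-1.398533381−-1.343263683)/0.025156 = -2.197078
  θ̈ = (θ̇'−θ̇)/dt = (-1.429714751−-1.545373704)/0.025156 = 4.597669
  sinθ=0.199030, cosθ=0.979993
  F = (M+m)·ẍ + m·l·cosθ·θ̈ − m·l·sinθ·θ̇² = -4.573765 + 1.073693 − 0.113267 = -3.613340
step 2→3:
  ẍ = (ẋ'−ẋ)/dt = (-1.420607012−-1.398533381)/0.025156 = -0.877470
  θ̈ = (θ̇'−θ̇)/dt = (-1.360881262−-1.429714751)/0.025156 = 2.736265
  sinθ=0.160792, cosθ=0.986988
  F = (M+m)·ẍ + m·l·cosθ·θ̈ − m·l·sinθ·θ̇² = -1.826672 + 0.643561 − 0.078322 = -1.261433
step 3→4:
  ẍ = (ẋ'−ẋ)/dt = (-1.235124609−-1.420607012)/0.025156 = 7.373287
  θ̈ = (θ̇'−θ̇)/dt = (-1.532360369−-1.360881262)/0.025156 = -6.816629
  sinθ=0.125197, cosθ=0.992132
  F = (M+m)·ẍ + m·l·cosθ·θ̈ − m·l·sinθ·θ̇² = 15.349332 + -1.611604 − 0.055253 = 13.682476

F_0 = 3.439515 N
F_1 = -3.613340 N
F_2 = -1.261433 N
F_3 = 13.682476 N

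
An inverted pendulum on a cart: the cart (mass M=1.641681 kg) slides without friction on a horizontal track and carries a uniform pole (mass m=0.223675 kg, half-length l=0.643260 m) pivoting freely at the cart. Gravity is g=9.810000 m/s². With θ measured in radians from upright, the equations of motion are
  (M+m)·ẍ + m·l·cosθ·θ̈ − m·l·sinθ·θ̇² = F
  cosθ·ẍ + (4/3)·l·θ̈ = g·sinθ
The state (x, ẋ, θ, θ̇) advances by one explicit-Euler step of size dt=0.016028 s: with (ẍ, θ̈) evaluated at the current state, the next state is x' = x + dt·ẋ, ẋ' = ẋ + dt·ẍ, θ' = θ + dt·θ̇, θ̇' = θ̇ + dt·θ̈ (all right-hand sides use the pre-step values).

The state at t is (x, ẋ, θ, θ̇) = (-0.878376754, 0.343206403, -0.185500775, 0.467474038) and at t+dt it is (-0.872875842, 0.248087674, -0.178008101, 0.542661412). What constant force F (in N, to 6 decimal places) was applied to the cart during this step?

ẍ = (ẋ'−ẋ)/dt = (0.248087674−0.343206403)/0.016028 = -5.934535
θ̈ = (θ̇'−θ̇)/dt = (0.542661412−0.467474038)/0.016028 = 4.691002
sinθ=-0.184439, cosθ=0.982844
F = (M+m)·ẍ + m·l·cosθ·θ̈ − m·l·sinθ·θ̇² = -11.070021 + 0.663367 − -0.005799 = -10.400854

F = -10.400854 N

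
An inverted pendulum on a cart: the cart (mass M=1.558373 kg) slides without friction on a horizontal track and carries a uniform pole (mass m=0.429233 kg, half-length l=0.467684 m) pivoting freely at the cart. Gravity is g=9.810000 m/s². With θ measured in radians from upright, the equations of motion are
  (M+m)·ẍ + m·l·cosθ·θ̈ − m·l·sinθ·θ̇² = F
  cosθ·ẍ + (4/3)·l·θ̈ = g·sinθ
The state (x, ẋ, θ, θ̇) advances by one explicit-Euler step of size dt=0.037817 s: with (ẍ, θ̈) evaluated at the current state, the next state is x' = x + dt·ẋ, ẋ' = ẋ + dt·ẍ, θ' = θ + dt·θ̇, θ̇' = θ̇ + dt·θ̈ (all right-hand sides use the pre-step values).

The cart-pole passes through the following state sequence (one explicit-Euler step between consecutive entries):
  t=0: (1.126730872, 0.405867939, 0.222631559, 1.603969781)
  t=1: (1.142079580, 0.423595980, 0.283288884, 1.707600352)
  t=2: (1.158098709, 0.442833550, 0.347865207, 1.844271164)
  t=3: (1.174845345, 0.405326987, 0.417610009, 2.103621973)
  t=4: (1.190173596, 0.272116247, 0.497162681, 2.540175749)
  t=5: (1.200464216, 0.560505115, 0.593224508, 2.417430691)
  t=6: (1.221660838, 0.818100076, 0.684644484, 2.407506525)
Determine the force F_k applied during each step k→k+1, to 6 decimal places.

F_0 = 1.354256 N
F_1 = 1.544061 N
F_2 = -0.909792 N
F_3 = -5.243431 N
F_4 = 13.966827 N
F_5 = 12.839298 N

step 0→1:
  ẍ = (ẋ'−ẋ)/dt = (0.423595980−0.405867939)/0.037817 = 0.468785
  θ̈ = (θ̇'−θ̇)/dt = (1.707600352−1.603969781)/0.037817 = 2.740317
  sinθ=0.220797, cosθ=0.975320
  F = (M+m)·ẍ + m·l·cosθ·θ̈ − m·l·sinθ·θ̇² = 0.931760 + 0.536529 − 0.114033 = 1.354256
step 1→2:
  ẍ = (ẋ'−ẋ)/dt = (0.442833550−0.423595980)/0.037817 = 0.508702
  θ̈ = (θ̇'−θ̇)/dt = (1.844271164−1.707600352)/0.037817 = 3.614005
  sinθ=0.279515, cosθ=0.960141
  F = (M+m)·ẍ + m·l·cosθ·θ̈ − m·l·sinθ·θ̇² = 1.011098 + 0.696578 − 0.163615 = 1.544061
step 2→3:
  ẍ = (ẋ'−ẋ)/dt = (0.405326987−0.442833550)/0.037817 = -0.991791
  θ̈ = (θ̇'−θ̇)/dt = (2.103621973−1.844271164)/0.037817 = 6.858048
  sinθ=0.340892, cosθ=0.940103
  F = (M+m)·ẍ + m·l·cosθ·θ̈ − m·l·sinθ·θ̇² = -1.971290 + 1.294260 − 0.232762 = -0.909792
step 3→4:
  ẍ = (ẋ'−ẋ)/dt = (0.272116247−0.405326987)/0.037817 = -3.522509
  θ̈ = (θ̇'−θ̇)/dt = (2.540175749−2.103621973)/0.037817 = 11.543850
  sinθ=0.405577, cosθ=0.914061
  F = (M+m)·ẍ + m·l·cosθ·θ̈ − m·l·sinθ·θ̇² = -7.001361 + 2.118222 − 0.360292 = -5.243431
step 4→5:
  ẍ = (ẋ'−ẋ)/dt = (0.560505115−0.272116247)/0.037817 = 7.625905
  θ̈ = (θ̇'−θ̇)/dt = (2.417430691−2.540175749)/0.037817 = -3.245764
  sinθ=0.476934, cosθ=0.878939
  F = (M+m)·ẍ + m·l·cosθ·θ̈ − m·l·sinθ·θ̇² = 15.157296 + -0.572692 − 0.617776 = 13.966827
step 5→6:
  ẍ = (ẋ'−ẋ)/dt = (0.818100076−0.560505115)/0.037817 = 6.811618
  θ̈ = (θ̇'−θ̇)/dt = (2.407506525−2.417430691)/0.037817 = -0.262426
  sinθ=0.559038, cosθ=0.829142
  F = (M+m)·ẍ + m·l·cosθ·θ̈ − m·l·sinθ·θ̇² = 13.538813 + -0.043680 − 0.655835 = 12.839298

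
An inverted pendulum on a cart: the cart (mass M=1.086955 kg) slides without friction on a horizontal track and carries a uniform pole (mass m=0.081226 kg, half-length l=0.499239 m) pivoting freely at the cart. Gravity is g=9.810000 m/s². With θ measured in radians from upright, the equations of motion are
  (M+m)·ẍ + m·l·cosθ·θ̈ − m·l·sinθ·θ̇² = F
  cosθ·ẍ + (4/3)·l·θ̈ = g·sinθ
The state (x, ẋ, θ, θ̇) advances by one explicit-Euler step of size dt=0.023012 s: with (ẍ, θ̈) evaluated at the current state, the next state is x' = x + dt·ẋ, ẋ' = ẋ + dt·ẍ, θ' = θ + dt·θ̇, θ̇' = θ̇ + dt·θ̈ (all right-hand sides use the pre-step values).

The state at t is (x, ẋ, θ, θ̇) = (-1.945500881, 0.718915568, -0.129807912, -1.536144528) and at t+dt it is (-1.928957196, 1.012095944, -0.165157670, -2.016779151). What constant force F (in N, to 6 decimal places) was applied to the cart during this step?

F = 14.055556 N

ẍ = (ẋ'−ẋ)/dt = (1.012095944−0.718915568)/0.023012 = 12.740326
θ̈ = (θ̇'−θ̇)/dt = (-2.016779151−-1.536144528)/0.023012 = -20.886260
sinθ=-0.129444, cosθ=0.991587
F = (M+m)·ẍ + m·l·cosθ·θ̈ − m·l·sinθ·θ̇² = 14.883006 + -0.839837 − -0.012386 = 14.055556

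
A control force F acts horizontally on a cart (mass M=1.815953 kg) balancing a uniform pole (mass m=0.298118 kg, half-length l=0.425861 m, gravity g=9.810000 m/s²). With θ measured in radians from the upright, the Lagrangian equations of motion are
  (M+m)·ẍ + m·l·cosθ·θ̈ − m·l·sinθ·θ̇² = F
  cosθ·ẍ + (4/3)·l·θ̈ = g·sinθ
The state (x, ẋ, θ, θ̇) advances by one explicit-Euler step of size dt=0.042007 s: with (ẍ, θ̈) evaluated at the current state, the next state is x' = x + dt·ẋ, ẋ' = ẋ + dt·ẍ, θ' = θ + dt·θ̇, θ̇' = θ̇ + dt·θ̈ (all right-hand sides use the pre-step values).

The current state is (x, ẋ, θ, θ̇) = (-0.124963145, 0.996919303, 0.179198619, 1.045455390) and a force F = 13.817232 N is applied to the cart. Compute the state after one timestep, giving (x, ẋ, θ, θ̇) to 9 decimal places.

sinθ=0.178241082, cosθ=0.983986848
temp = (F + m·l·θ̇²·sinθ)/(M+m) = (13.817232 + 0.024732891)/2.114071 = 6.547540216
θ̈ = (g·sinθ − cosθ·temp)/(l·(4/3 − m·cos²θ/(M+m))) = -9.210184734
ẍ = temp − m·l·θ̈·cosθ/(M+m) = 7.091784823
Euler: x'=-0.124963145+0.042007·0.996919303=-0.083085556, ẋ'=0.996919303+0.042007·7.091784823=1.294823908
       θ'=0.179198619+0.042007·1.045455390=0.223115064, θ̇'=1.045455390+0.042007·-9.210184734=0.658563160

(-0.083085556, 1.294823908, 0.223115064, 0.658563160)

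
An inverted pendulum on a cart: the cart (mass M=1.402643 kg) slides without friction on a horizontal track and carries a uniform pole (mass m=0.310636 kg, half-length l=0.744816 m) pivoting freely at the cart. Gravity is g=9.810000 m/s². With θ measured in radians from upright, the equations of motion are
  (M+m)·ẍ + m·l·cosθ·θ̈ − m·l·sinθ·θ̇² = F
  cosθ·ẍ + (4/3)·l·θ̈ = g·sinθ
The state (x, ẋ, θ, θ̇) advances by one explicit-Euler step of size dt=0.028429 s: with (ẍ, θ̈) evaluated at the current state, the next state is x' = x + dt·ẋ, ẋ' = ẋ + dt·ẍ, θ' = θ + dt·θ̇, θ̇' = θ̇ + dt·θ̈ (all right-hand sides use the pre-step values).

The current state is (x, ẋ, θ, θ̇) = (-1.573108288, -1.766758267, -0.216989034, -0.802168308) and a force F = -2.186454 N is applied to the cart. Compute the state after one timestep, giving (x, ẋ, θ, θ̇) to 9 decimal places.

sinθ=-0.215290244, cosθ=0.976550107
temp = (F + m·l·θ̇²·sinθ)/(M+m) = (-2.186454 + -0.032052074)/1.713279 = -1.294888967
θ̈ = (g·sinθ − cosθ·temp)/(l·(4/3 − m·cos²θ/(M+m))) = -0.980526866
ẍ = temp − m·l·θ̈·cosθ/(M+m) = -1.165580572
Euler: x'=-1.573108288+0.028429·-1.766758267=-1.623335459, ẋ'=-1.766758267+0.028429·-1.165580572=-1.799894557
       θ'=-0.216989034+0.028429·-0.802168308=-0.239793877, θ̇'=-0.802168308+0.028429·-0.980526866=-0.830043706

(-1.623335459, -1.799894557, -0.239793877, -0.830043706)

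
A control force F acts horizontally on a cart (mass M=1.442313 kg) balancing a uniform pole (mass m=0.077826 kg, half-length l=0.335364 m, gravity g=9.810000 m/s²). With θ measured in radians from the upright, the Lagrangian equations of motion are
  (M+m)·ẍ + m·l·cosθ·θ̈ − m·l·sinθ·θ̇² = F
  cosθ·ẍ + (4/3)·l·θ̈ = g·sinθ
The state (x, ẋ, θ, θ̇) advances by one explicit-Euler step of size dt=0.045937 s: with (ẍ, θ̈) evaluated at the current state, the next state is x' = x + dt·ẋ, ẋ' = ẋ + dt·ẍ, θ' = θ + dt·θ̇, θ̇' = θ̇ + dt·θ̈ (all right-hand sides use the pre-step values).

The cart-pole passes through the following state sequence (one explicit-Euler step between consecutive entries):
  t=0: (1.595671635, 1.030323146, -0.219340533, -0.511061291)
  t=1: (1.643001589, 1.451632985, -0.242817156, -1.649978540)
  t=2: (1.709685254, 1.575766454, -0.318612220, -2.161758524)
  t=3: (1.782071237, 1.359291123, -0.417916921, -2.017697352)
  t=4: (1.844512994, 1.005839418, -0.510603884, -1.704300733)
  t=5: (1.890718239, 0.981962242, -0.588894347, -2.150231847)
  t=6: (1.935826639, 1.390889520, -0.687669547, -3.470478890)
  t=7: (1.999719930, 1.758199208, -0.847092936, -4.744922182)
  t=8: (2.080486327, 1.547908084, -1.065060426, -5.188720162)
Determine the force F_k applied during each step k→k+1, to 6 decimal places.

F_0 = 13.311798 N
F_1 = 3.842639 N
F_2 = -7.047624 N
F_3 = -11.490498 N
F_4 = -0.974138 N
F_5 = 12.975405 N
F_6 = 11.794947 N
F_7 = -6.685542 N

step 0→1:
  ẍ = (ẋ'−ẋ)/dt = (1.451632985−1.030323146)/0.045937 = 9.171470
  θ̈ = (θ̇'−θ̇)/dt = (-1.649978540−-0.511061291)/0.045937 = -24.793026
  sinθ=-0.217586, cosθ=0.976041
  F = (M+m)·ẍ + m·l·cosθ·θ̈ − m·l·sinθ·θ̇² = 13.941910 + -0.631595 − -0.001483 = 13.311798
step 1→2:
  ẍ = (ẋ'−ẋ)/dt = (1.575766454−1.451632985)/0.045937 = 2.702255
  θ̈ = (θ̇'−θ̇)/dt = (-2.161758524−-1.649978540)/0.045937 = -11.140910
  sinθ=-0.240438, cosθ=0.970664
  F = (M+m)·ẍ + m·l·cosθ·θ̈ − m·l·sinθ·θ̇² = 4.107803 + -0.282248 − -0.017084 = 3.842639
step 2→3:
  ẍ = (ẋ'−ẋ)/dt = (1.359291123−1.575766454)/0.045937 = -4.712439
  θ̈ = (θ̇'−θ̇)/dt = (-2.017697352−-2.161758524)/0.045937 = 3.136060
  sinθ=-0.313249, cosθ=0.949671
  F = (M+m)·ẍ + m·l·cosθ·θ̈ − m·l·sinθ·θ̇² = -7.163563 + 0.077732 − -0.038207 = -7.047624
step 3→4:
  ẍ = (ẋ'−ẋ)/dt = (1.005839418−1.359291123)/0.045937 = -7.694271
  θ̈ = (θ̇'−θ̇)/dt = (-1.704300733−-2.017697352)/0.045937 = 6.822314
  sinθ=-0.405858, cosθ=0.913936
  F = (M+m)·ẍ + m·l·cosθ·θ̈ − m·l·sinθ·θ̇² = -11.696361 + 0.162738 − -0.043125 = -11.490498
step 4→5:
  ẍ = (ẋ'−ẋ)/dt = (0.981962242−1.005839418)/0.045937 = -0.519781
  θ̈ = (θ̇'−θ̇)/dt = (-2.150231847−-1.704300733)/0.045937 = -9.707450
  sinθ=-0.488704, cosθ=0.872450
  F = (M+m)·ẍ + m·l·cosθ·θ̈ − m·l·sinθ·θ̇² = -0.790139 + -0.221048 − -0.037049 = -0.974138
step 5→6:
  ẍ = (ẋ'−ẋ)/dt = (1.390889520−0.981962242)/0.045937 = 8.901915
  θ̈ = (θ̇'−θ̇)/dt = (-3.470478890−-2.150231847)/0.045937 = -28.740385
  sinθ=-0.555442, cosθ=0.831555
  F = (M+m)·ẍ + m·l·cosθ·θ̈ − m·l·sinθ·θ̇² = 13.532148 + -0.623771 − -0.067027 = 12.975405
step 6→7:
  ẍ = (ẋ'−ẋ)/dt = (1.758199208−1.390889520)/0.045937 = 7.995944
  θ̈ = (θ̇'−θ̇)/dt = (-4.744922182−-3.470478890)/0.045937 = -27.743285
  sinθ=-0.634738, cosθ=0.772727
  F = (M+m)·ẍ + m·l·cosθ·θ̈ − m·l·sinθ·θ̇² = 12.154947 + -0.559532 − -0.199533 = 11.794947
step 7→8:
  ẍ = (ẋ'−ẋ)/dt = (1.547908084−1.758199208)/0.045937 = -4.577816
  θ̈ = (θ̇'−θ̇)/dt = (-5.188720162−-4.744922182)/0.045937 = -9.661014
  sinθ=-0.749359, cosθ=0.662164
  F = (M+m)·ẍ + m·l·cosθ·θ̈ − m·l·sinθ·θ̇² = -6.958916 + -0.166967 − -0.440341 = -6.685542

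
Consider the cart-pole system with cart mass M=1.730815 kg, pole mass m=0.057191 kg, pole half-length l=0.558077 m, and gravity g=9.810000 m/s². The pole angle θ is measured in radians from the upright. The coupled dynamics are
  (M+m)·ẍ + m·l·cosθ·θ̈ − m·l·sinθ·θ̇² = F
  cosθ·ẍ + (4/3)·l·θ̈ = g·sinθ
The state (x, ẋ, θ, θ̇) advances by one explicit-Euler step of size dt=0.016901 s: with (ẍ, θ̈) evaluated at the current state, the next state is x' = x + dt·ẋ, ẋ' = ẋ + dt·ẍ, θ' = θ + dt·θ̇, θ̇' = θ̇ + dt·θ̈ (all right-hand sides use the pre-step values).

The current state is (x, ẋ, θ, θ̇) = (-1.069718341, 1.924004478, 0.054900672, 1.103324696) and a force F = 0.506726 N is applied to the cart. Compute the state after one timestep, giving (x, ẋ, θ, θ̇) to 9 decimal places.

(-1.037200741, 1.928709017, 0.073547963, 1.109238454)

sinθ=0.054873097, cosθ=0.998493337
temp = (F + m·l·θ̇²·sinθ)/(M+m) = (0.506726 + 0.002132004)/1.788006 = 0.284595244
θ̈ = (g·sinθ − cosθ·temp)/(l·(4/3 − m·cos²θ/(M+m))) = 0.349905813
ẍ = temp − m·l·θ̈·cosθ/(M+m) = 0.278358626
Euler: x'=-1.069718341+0.016901·1.924004478=-1.037200741, ẋ'=1.924004478+0.016901·0.278358626=1.928709017
       θ'=0.054900672+0.016901·1.103324696=0.073547963, θ̇'=1.103324696+0.016901·0.349905813=1.109238454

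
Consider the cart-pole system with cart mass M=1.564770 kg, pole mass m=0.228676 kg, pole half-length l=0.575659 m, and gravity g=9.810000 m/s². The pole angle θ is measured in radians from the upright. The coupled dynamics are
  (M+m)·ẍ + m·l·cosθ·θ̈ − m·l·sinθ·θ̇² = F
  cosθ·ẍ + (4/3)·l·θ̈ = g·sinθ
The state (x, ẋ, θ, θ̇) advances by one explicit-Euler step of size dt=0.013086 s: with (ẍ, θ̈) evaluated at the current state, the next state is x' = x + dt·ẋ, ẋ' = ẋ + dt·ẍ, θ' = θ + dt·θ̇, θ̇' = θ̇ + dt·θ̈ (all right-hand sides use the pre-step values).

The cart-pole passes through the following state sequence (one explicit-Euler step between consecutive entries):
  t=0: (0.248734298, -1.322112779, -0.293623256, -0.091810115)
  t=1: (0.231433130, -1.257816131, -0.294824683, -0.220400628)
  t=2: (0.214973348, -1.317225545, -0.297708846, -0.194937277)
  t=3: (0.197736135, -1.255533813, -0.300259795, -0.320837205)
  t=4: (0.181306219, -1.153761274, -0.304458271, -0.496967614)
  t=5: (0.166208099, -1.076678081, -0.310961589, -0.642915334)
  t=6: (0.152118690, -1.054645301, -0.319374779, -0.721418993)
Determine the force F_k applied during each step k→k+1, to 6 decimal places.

F_0 = 7.574023 N
F_1 = -7.895148 N
F_2 = 7.245579 N
F_3 = 12.259486 N
F_4 = 9.173407 N
F_5 = 2.284420 N

step 0→1:
  ẍ = (ẋ'−ẋ)/dt = (-1.257816131−-1.322112779)/0.013086 = 4.913392
  θ̈ = (θ̇'−θ̇)/dt = (-0.220400628−-0.091810115)/0.013086 = -9.826571
  sinθ=-0.289422, cosθ=0.957202
  F = (M+m)·ẍ + m·l·cosθ·θ̈ − m·l·sinθ·θ̇² = 8.811903 + -1.238201 − -0.000321 = 7.574023
step 1→2:
  ẍ = (ẋ'−ẋ)/dt = (-1.317225545−-1.257816131)/0.013086 = -4.539922
  θ̈ = (θ̇'−θ̇)/dt = (-0.194937277−-0.220400628)/0.013086 = 1.945847
  sinθ=-0.290572, cosθ=0.956853
  F = (M+m)·ẍ + m·l·cosθ·θ̈ − m·l·sinθ·θ̇² = -8.142104 + 0.245098 − -0.001858 = -7.895148
step 2→3:
  ẍ = (ẋ'−ẋ)/dt = (-1.255533813−-1.317225545)/0.013086 = 4.714331
  θ̈ = (θ̇'−θ̇)/dt = (-0.320837205−-0.194937277)/0.013086 = -9.620963
  sinθ=-0.293331, cosθ=0.956011
  F = (M+m)·ẍ + m·l·cosθ·θ̈ − m·l·sinθ·θ̇² = 8.454898 + -1.210786 − -0.001467 = 7.245579
step 3→4:
  ẍ = (ẋ'−ẋ)/dt = (-1.153761274−-1.255533813)/0.013086 = 7.777208
  θ̈ = (θ̇'−θ̇)/dt = (-0.496967614−-0.320837205)/0.013086 = -13.459454
  sinθ=-0.295768, cosθ=0.955260
  F = (M+m)·ẍ + m·l·cosθ·θ̈ − m·l·sinθ·θ̇² = 13.948002 + -1.692524 − -0.004008 = 12.259486
step 4→5:
  ẍ = (ẋ'−ẋ)/dt = (-1.076678081−-1.153761274)/0.013086 = 5.890508
  θ̈ = (θ̇'−θ̇)/dt = (-0.642915334−-0.496967614)/0.013086 = -11.152966
  sinθ=-0.299776, cosθ=0.954009
  F = (M+m)·ẍ + m·l·cosθ·θ̈ − m·l·sinθ·θ̇² = 10.564309 + -1.400648 − -0.009746 = 9.173407
step 5→6:
  ẍ = (ẋ'−ẋ)/dt = (-1.054645301−-1.076678081)/0.013086 = 1.683691
  θ̈ = (θ̇'−θ̇)/dt = (-0.721418993−-0.642915334)/0.013086 = -5.999057
  sinθ=-0.305974, cosθ=0.952040
  F = (M+m)·ẍ + m·l·cosθ·θ̈ − m·l·sinθ·θ̇² = 3.019609 + -0.751837 − -0.016649 = 2.284420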